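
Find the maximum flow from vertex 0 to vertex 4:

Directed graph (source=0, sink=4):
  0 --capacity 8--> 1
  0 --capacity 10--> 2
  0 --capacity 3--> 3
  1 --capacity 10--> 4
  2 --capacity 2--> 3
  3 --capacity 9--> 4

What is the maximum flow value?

Computing max flow:
  Flow on (0->1): 8/8
  Flow on (0->2): 2/10
  Flow on (0->3): 3/3
  Flow on (1->4): 8/10
  Flow on (2->3): 2/2
  Flow on (3->4): 5/9
Maximum flow = 13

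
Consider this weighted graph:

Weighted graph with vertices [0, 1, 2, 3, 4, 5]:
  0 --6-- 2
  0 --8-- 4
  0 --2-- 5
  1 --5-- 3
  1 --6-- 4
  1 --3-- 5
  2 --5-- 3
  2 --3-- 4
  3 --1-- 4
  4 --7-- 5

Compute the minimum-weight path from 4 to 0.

Using Dijkstra's algorithm from vertex 4:
Shortest path: 4 -> 0
Total weight: 8 = 8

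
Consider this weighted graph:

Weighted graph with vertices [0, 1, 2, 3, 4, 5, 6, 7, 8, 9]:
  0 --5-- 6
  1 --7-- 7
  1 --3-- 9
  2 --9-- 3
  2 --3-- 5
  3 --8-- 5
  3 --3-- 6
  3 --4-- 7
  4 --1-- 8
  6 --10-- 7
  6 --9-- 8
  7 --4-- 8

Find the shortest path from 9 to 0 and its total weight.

Using Dijkstra's algorithm from vertex 9:
Shortest path: 9 -> 1 -> 7 -> 3 -> 6 -> 0
Total weight: 3 + 7 + 4 + 3 + 5 = 22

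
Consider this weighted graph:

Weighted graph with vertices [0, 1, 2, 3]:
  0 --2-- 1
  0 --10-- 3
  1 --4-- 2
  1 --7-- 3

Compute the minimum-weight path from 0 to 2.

Using Dijkstra's algorithm from vertex 0:
Shortest path: 0 -> 1 -> 2
Total weight: 2 + 4 = 6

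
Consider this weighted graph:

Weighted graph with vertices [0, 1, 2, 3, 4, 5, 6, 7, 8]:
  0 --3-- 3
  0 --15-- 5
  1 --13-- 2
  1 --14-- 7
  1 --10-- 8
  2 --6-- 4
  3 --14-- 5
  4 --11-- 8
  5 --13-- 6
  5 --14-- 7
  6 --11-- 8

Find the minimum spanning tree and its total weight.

Applying Kruskal's algorithm (sort edges by weight, add if no cycle):
  Add (0,3) w=3
  Add (2,4) w=6
  Add (1,8) w=10
  Add (4,8) w=11
  Add (6,8) w=11
  Skip (1,2) w=13 (creates cycle)
  Add (5,6) w=13
  Add (1,7) w=14
  Add (3,5) w=14
  Skip (5,7) w=14 (creates cycle)
  Skip (0,5) w=15 (creates cycle)
MST weight = 82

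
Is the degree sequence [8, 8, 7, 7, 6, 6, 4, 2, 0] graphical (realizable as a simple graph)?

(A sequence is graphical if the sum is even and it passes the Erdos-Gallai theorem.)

Sum of degrees = 48. Sum is even but fails Erdos-Gallai. The sequence is NOT graphical.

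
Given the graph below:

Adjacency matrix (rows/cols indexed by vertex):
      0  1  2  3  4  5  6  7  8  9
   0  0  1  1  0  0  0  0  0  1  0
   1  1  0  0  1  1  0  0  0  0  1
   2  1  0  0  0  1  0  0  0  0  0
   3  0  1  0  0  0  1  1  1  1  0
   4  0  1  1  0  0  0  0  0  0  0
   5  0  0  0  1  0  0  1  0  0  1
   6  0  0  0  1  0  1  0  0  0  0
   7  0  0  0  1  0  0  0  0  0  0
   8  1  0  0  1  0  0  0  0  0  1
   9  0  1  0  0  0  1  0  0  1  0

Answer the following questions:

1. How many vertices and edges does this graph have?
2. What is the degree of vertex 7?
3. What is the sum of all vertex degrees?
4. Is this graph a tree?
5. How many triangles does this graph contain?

Count: 10 vertices, 14 edges.
Vertex 7 has neighbors [3], degree = 1.
Handshaking lemma: 2 * 14 = 28.
A tree on 10 vertices has 9 edges. This graph has 14 edges (5 extra). Not a tree.
Number of triangles = 1.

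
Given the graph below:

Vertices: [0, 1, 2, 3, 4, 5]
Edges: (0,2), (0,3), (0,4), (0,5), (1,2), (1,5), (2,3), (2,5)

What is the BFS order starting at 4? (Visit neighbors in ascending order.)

BFS from vertex 4 (neighbors processed in ascending order):
Visit order: 4, 0, 2, 3, 5, 1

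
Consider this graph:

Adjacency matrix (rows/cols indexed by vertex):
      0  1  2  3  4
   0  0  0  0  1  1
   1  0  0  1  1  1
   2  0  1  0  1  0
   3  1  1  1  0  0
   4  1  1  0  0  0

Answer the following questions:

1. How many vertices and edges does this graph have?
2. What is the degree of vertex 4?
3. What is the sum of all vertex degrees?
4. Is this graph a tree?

Count: 5 vertices, 6 edges.
Vertex 4 has neighbors [0, 1], degree = 2.
Handshaking lemma: 2 * 6 = 12.
A tree on 5 vertices has 4 edges. This graph has 6 edges (2 extra). Not a tree.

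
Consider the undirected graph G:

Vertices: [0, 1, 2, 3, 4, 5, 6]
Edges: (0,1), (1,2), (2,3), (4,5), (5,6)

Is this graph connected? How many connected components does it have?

Checking connectivity: the graph has 2 connected component(s).
Components: [[0, 1, 2, 3], [4, 5, 6]]. The graph is NOT connected.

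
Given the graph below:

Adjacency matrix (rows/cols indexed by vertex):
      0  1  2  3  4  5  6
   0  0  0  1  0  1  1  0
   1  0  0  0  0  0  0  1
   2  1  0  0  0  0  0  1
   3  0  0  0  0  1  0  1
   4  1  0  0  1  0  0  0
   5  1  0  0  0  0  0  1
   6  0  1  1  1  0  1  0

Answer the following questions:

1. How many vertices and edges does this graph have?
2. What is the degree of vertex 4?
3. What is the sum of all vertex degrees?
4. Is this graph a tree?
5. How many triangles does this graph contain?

Count: 7 vertices, 8 edges.
Vertex 4 has neighbors [0, 3], degree = 2.
Handshaking lemma: 2 * 8 = 16.
A tree on 7 vertices has 6 edges. This graph has 8 edges (2 extra). Not a tree.
Number of triangles = 0.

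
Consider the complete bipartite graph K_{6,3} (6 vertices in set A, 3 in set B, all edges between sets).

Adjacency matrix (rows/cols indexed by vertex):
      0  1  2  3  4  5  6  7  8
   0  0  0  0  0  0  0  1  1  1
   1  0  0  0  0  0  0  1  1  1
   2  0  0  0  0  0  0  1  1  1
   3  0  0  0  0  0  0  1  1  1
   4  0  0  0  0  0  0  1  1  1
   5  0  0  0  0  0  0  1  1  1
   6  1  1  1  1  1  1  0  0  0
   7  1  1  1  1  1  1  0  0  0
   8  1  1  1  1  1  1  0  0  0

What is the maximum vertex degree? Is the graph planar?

Set-A vertices have degree 3; set-B vertices have degree 6. Maximum degree = max(6,3) = 6.
K_{6,3} contains K_{3,3} as a subgraph (since both sides have >= 3 vertices); by Kuratowski's theorem it is not planar.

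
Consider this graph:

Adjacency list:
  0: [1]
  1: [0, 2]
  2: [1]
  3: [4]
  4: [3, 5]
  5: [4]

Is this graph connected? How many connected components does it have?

Checking connectivity: the graph has 2 connected component(s).
Components: [[0, 1, 2], [3, 4, 5]]. The graph is NOT connected.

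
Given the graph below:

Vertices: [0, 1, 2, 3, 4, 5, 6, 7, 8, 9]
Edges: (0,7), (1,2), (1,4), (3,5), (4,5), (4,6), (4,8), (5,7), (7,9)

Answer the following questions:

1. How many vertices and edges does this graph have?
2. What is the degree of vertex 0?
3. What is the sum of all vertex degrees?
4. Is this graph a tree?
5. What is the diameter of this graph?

Count: 10 vertices, 9 edges.
Vertex 0 has neighbors [7], degree = 1.
Handshaking lemma: 2 * 9 = 18.
A graph is a tree iff it is connected and has exactly n-1 edges. This graph is connected (all 10 vertices in one component) and has 10-1 = 9 edges. It is a tree.
Diameter (longest shortest path) = 5.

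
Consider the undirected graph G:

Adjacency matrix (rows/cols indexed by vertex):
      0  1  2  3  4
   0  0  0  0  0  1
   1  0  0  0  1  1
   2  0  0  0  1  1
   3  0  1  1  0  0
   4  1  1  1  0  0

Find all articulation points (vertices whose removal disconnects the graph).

An articulation point is a vertex whose removal disconnects the graph.
Articulation points: [4]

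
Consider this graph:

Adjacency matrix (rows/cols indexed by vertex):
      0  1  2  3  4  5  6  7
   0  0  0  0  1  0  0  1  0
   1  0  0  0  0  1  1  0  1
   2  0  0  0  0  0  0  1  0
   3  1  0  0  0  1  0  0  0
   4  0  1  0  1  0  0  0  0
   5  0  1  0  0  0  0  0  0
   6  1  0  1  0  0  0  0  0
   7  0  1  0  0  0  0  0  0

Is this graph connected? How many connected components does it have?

Checking connectivity: the graph has 1 connected component(s).
All vertices are reachable from each other. The graph IS connected.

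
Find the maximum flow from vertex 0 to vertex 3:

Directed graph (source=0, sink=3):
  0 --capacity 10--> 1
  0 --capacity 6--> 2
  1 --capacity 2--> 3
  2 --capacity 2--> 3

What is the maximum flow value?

Computing max flow:
  Flow on (0->1): 2/10
  Flow on (0->2): 2/6
  Flow on (1->3): 2/2
  Flow on (2->3): 2/2
Maximum flow = 4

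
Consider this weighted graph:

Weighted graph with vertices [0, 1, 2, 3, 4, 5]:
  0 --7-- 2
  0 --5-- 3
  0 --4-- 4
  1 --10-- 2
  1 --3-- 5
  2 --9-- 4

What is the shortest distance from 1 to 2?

Using Dijkstra's algorithm from vertex 1:
Shortest path: 1 -> 2
Total weight: 10 = 10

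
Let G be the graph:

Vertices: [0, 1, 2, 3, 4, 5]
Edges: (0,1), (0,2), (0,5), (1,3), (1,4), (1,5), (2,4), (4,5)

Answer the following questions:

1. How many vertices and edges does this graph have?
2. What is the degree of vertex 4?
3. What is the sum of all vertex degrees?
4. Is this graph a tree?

Count: 6 vertices, 8 edges.
Vertex 4 has neighbors [1, 2, 5], degree = 3.
Handshaking lemma: 2 * 8 = 16.
A tree on 6 vertices has 5 edges. This graph has 8 edges (3 extra). Not a tree.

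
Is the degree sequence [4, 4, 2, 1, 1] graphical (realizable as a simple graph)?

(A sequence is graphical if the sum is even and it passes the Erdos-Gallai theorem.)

Sum of degrees = 12. Sum is even but fails Erdos-Gallai. The sequence is NOT graphical.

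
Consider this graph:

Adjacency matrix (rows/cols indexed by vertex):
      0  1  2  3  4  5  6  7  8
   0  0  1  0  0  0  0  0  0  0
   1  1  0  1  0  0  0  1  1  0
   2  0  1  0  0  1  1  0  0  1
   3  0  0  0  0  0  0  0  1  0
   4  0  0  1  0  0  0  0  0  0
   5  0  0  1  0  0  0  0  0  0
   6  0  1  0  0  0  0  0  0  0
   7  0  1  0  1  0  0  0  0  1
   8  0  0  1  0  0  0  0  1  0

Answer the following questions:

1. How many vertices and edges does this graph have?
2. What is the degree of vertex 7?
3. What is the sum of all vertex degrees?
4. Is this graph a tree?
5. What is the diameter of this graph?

Count: 9 vertices, 9 edges.
Vertex 7 has neighbors [1, 3, 8], degree = 3.
Handshaking lemma: 2 * 9 = 18.
A tree on 9 vertices has 8 edges. This graph has 9 edges (1 extra). Not a tree.
Diameter (longest shortest path) = 4.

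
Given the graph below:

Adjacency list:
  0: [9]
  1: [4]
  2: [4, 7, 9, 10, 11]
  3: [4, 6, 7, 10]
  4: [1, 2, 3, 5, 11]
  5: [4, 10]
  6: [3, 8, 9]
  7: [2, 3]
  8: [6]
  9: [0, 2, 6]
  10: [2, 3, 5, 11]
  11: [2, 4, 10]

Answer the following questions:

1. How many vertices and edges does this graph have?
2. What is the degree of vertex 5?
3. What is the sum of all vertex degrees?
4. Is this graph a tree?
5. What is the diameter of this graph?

Count: 12 vertices, 17 edges.
Vertex 5 has neighbors [4, 10], degree = 2.
Handshaking lemma: 2 * 17 = 34.
A tree on 12 vertices has 11 edges. This graph has 17 edges (6 extra). Not a tree.
Diameter (longest shortest path) = 4.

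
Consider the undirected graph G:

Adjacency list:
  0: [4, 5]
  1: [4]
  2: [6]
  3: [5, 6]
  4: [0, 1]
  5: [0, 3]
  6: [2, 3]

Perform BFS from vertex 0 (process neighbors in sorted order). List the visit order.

BFS from vertex 0 (neighbors processed in ascending order):
Visit order: 0, 4, 5, 1, 3, 6, 2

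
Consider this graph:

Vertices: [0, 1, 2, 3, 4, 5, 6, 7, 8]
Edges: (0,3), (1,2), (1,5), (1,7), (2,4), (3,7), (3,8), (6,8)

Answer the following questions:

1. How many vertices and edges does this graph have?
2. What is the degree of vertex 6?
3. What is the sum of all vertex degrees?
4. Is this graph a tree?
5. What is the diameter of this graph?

Count: 9 vertices, 8 edges.
Vertex 6 has neighbors [8], degree = 1.
Handshaking lemma: 2 * 8 = 16.
A graph is a tree iff it is connected and has exactly n-1 edges. This graph is connected (all 9 vertices in one component) and has 9-1 = 8 edges. It is a tree.
Diameter (longest shortest path) = 6.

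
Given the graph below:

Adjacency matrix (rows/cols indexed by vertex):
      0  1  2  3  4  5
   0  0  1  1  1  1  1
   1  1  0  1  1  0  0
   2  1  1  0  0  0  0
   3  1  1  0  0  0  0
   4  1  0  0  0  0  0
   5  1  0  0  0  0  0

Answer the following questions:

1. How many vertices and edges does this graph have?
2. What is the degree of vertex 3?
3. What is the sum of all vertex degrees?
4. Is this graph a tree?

Count: 6 vertices, 7 edges.
Vertex 3 has neighbors [0, 1], degree = 2.
Handshaking lemma: 2 * 7 = 14.
A tree on 6 vertices has 5 edges. This graph has 7 edges (2 extra). Not a tree.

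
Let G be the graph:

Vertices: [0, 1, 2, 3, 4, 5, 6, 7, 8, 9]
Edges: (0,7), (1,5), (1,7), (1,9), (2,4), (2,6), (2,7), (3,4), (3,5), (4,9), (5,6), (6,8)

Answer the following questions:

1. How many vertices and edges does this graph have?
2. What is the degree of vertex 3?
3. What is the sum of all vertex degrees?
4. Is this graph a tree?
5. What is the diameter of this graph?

Count: 10 vertices, 12 edges.
Vertex 3 has neighbors [4, 5], degree = 2.
Handshaking lemma: 2 * 12 = 24.
A tree on 10 vertices has 9 edges. This graph has 12 edges (3 extra). Not a tree.
Diameter (longest shortest path) = 4.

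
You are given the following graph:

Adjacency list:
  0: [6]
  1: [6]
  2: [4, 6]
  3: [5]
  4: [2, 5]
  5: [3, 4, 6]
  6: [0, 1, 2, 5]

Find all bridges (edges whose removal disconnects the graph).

A bridge is an edge whose removal increases the number of connected components.
Bridges found: (0,6), (1,6), (3,5)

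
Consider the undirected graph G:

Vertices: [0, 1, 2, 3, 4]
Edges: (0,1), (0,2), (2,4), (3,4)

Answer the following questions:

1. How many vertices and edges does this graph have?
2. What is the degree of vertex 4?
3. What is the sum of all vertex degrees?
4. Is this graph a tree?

Count: 5 vertices, 4 edges.
Vertex 4 has neighbors [2, 3], degree = 2.
Handshaking lemma: 2 * 4 = 8.
A graph is a tree iff it is connected and has exactly n-1 edges. This graph is connected (all 5 vertices in one component) and has 5-1 = 4 edges. It is a tree.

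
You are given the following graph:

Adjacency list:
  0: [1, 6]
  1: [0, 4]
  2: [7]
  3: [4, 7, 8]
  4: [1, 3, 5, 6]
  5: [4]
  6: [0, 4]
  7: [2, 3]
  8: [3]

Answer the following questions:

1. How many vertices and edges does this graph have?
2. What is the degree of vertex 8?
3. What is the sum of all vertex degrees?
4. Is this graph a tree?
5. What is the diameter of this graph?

Count: 9 vertices, 9 edges.
Vertex 8 has neighbors [3], degree = 1.
Handshaking lemma: 2 * 9 = 18.
A tree on 9 vertices has 8 edges. This graph has 9 edges (1 extra). Not a tree.
Diameter (longest shortest path) = 5.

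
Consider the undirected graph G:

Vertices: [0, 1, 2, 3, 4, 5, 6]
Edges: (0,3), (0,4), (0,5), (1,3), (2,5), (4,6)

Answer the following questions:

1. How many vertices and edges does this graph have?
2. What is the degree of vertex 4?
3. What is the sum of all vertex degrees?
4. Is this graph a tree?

Count: 7 vertices, 6 edges.
Vertex 4 has neighbors [0, 6], degree = 2.
Handshaking lemma: 2 * 6 = 12.
A graph is a tree iff it is connected and has exactly n-1 edges. This graph is connected (all 7 vertices in one component) and has 7-1 = 6 edges. It is a tree.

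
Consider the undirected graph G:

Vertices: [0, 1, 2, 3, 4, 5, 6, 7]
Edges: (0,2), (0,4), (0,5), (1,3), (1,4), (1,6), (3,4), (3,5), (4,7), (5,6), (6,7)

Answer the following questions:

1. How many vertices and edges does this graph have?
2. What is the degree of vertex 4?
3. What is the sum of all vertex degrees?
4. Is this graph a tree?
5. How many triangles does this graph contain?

Count: 8 vertices, 11 edges.
Vertex 4 has neighbors [0, 1, 3, 7], degree = 4.
Handshaking lemma: 2 * 11 = 22.
A tree on 8 vertices has 7 edges. This graph has 11 edges (4 extra). Not a tree.
Number of triangles = 1.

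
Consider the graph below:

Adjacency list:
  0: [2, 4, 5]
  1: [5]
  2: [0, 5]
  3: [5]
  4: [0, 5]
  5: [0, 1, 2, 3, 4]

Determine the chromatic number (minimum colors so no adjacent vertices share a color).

The graph has a maximum clique of size 3 (lower bound on chromatic number).
A valid 3-coloring: {0: 1, 1: 1, 2: 2, 3: 1, 4: 2, 5: 0}.
Chromatic number = 3.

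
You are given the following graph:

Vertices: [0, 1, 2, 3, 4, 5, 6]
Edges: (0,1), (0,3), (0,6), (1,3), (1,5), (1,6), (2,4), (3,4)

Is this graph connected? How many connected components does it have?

Checking connectivity: the graph has 1 connected component(s).
All vertices are reachable from each other. The graph IS connected.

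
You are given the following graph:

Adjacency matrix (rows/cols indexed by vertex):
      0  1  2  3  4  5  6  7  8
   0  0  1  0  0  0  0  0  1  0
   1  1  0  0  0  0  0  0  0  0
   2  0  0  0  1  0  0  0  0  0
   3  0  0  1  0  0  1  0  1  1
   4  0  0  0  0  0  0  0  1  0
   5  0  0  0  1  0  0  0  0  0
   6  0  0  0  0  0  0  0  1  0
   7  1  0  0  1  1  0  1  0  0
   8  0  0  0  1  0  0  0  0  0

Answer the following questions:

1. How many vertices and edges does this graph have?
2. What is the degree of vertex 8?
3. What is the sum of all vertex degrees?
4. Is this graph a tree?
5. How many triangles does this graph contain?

Count: 9 vertices, 8 edges.
Vertex 8 has neighbors [3], degree = 1.
Handshaking lemma: 2 * 8 = 16.
A graph is a tree iff it is connected and has exactly n-1 edges. This graph is connected (all 9 vertices in one component) and has 9-1 = 8 edges. It is a tree.
Number of triangles = 0.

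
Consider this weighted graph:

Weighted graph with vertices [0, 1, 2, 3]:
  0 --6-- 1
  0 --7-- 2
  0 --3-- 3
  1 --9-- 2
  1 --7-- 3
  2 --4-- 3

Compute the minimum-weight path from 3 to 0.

Using Dijkstra's algorithm from vertex 3:
Shortest path: 3 -> 0
Total weight: 3 = 3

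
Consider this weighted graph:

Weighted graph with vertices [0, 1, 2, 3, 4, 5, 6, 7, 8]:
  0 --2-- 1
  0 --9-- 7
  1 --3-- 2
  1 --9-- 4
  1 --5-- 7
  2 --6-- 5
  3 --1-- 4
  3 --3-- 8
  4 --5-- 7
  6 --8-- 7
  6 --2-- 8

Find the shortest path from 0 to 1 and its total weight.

Using Dijkstra's algorithm from vertex 0:
Shortest path: 0 -> 1
Total weight: 2 = 2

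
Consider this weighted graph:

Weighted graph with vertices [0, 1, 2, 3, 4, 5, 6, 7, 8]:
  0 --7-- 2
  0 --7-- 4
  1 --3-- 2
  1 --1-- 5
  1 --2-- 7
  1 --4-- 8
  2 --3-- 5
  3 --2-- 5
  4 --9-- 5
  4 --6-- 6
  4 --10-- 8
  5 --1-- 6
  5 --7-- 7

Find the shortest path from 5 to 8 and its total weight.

Using Dijkstra's algorithm from vertex 5:
Shortest path: 5 -> 1 -> 8
Total weight: 1 + 4 = 5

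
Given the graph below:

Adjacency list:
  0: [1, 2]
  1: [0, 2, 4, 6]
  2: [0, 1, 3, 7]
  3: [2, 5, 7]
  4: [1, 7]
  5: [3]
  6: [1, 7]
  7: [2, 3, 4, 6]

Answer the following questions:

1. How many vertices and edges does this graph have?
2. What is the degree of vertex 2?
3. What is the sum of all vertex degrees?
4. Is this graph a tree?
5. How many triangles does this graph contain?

Count: 8 vertices, 11 edges.
Vertex 2 has neighbors [0, 1, 3, 7], degree = 4.
Handshaking lemma: 2 * 11 = 22.
A tree on 8 vertices has 7 edges. This graph has 11 edges (4 extra). Not a tree.
Number of triangles = 2.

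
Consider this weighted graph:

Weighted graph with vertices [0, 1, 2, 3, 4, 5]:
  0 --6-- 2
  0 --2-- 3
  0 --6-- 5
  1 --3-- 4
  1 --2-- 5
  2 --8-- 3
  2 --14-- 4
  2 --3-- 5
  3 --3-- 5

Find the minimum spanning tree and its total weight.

Applying Kruskal's algorithm (sort edges by weight, add if no cycle):
  Add (0,3) w=2
  Add (1,5) w=2
  Add (1,4) w=3
  Add (2,5) w=3
  Add (3,5) w=3
  Skip (0,2) w=6 (creates cycle)
  Skip (0,5) w=6 (creates cycle)
  Skip (2,3) w=8 (creates cycle)
  Skip (2,4) w=14 (creates cycle)
MST weight = 13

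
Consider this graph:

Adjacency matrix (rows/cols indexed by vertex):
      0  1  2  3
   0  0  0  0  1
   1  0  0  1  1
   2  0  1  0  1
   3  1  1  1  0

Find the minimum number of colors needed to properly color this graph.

The graph has a maximum clique of size 3 (lower bound on chromatic number).
A valid 3-coloring: {0: 1, 1: 1, 2: 2, 3: 0}.
Chromatic number = 3.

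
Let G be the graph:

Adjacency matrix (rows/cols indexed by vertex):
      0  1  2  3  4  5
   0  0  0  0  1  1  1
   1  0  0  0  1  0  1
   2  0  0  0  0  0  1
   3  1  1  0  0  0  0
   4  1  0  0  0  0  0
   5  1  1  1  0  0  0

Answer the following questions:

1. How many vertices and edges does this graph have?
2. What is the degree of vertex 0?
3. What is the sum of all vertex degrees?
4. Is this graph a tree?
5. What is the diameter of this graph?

Count: 6 vertices, 6 edges.
Vertex 0 has neighbors [3, 4, 5], degree = 3.
Handshaking lemma: 2 * 6 = 12.
A tree on 6 vertices has 5 edges. This graph has 6 edges (1 extra). Not a tree.
Diameter (longest shortest path) = 3.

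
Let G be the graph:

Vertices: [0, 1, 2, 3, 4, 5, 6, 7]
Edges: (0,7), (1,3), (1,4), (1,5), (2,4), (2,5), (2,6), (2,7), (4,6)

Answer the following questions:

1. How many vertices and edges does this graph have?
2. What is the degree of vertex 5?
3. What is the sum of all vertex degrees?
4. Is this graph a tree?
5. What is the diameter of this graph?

Count: 8 vertices, 9 edges.
Vertex 5 has neighbors [1, 2], degree = 2.
Handshaking lemma: 2 * 9 = 18.
A tree on 8 vertices has 7 edges. This graph has 9 edges (2 extra). Not a tree.
Diameter (longest shortest path) = 5.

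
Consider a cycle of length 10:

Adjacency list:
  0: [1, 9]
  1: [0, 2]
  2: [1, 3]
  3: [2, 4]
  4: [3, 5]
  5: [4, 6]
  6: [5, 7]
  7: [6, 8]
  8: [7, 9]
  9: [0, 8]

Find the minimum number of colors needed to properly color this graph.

This is an even cycle (C_10). Even cycles are bipartite.
Chromatic number = 2.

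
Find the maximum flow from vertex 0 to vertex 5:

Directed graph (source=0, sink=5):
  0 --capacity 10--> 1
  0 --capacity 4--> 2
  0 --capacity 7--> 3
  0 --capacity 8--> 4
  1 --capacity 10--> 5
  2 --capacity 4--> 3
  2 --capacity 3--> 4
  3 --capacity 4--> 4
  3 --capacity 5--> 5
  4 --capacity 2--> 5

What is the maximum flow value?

Computing max flow:
  Flow on (0->1): 10/10
  Flow on (0->3): 5/7
  Flow on (0->4): 2/8
  Flow on (1->5): 10/10
  Flow on (3->5): 5/5
  Flow on (4->5): 2/2
Maximum flow = 17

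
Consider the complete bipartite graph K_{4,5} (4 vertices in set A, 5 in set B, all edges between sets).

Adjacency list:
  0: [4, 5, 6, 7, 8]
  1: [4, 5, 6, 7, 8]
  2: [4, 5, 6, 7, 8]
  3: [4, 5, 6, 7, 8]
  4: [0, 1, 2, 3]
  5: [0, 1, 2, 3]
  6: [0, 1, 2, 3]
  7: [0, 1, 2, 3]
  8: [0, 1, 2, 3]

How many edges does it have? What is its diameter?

K_{4,5} has 4 * 5 = 20 edges.
Any vertex reaches any opposite-side vertex in 1 step; same-side vertices reach in 2 steps via any opposite-side vertex.
Diameter = 2.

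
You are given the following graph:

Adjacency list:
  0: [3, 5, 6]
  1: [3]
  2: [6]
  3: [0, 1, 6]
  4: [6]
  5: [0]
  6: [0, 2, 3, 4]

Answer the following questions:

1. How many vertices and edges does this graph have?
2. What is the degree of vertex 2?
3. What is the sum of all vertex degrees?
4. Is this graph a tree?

Count: 7 vertices, 7 edges.
Vertex 2 has neighbors [6], degree = 1.
Handshaking lemma: 2 * 7 = 14.
A tree on 7 vertices has 6 edges. This graph has 7 edges (1 extra). Not a tree.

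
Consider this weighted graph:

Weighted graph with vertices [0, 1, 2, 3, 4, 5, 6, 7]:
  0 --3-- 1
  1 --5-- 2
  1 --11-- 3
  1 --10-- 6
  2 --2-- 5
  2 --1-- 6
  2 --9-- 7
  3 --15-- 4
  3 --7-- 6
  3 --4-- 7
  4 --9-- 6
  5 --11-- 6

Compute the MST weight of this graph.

Applying Kruskal's algorithm (sort edges by weight, add if no cycle):
  Add (2,6) w=1
  Add (2,5) w=2
  Add (0,1) w=3
  Add (3,7) w=4
  Add (1,2) w=5
  Add (3,6) w=7
  Skip (2,7) w=9 (creates cycle)
  Add (4,6) w=9
  Skip (1,6) w=10 (creates cycle)
  Skip (1,3) w=11 (creates cycle)
  Skip (5,6) w=11 (creates cycle)
  Skip (3,4) w=15 (creates cycle)
MST weight = 31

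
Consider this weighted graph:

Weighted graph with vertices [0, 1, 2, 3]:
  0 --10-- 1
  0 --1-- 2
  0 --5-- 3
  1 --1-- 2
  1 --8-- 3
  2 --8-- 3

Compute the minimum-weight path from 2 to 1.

Using Dijkstra's algorithm from vertex 2:
Shortest path: 2 -> 1
Total weight: 1 = 1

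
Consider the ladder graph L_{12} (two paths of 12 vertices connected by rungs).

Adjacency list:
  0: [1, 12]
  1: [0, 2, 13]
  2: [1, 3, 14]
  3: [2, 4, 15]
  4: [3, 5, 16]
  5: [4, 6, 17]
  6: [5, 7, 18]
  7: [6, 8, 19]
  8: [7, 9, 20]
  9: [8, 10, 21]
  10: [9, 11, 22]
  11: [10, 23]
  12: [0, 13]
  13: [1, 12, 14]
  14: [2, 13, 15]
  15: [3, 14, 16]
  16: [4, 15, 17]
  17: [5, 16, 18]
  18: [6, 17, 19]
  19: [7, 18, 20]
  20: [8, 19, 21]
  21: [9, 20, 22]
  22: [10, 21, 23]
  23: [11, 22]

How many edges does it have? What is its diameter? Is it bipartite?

Ladder graph L_{12}: 12 rungs + 2 * (12-1) path edges = 12 + 22 = 34 edges.
Diameter = 12.
Ladder graphs are bipartite (alternating coloring along each path).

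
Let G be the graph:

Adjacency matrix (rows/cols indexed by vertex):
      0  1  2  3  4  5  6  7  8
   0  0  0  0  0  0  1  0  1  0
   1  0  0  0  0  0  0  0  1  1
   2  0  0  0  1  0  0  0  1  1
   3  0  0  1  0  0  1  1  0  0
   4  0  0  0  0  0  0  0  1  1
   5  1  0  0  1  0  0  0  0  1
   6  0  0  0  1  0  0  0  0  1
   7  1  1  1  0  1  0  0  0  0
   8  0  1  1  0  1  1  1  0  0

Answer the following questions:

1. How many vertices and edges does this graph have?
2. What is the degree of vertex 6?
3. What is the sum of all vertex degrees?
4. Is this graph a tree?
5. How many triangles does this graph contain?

Count: 9 vertices, 13 edges.
Vertex 6 has neighbors [3, 8], degree = 2.
Handshaking lemma: 2 * 13 = 26.
A tree on 9 vertices has 8 edges. This graph has 13 edges (5 extra). Not a tree.
Number of triangles = 0.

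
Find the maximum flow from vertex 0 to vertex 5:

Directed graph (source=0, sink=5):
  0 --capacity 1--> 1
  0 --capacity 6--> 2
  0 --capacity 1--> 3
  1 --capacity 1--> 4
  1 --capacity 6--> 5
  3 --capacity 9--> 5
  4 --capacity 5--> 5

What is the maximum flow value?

Computing max flow:
  Flow on (0->1): 1/1
  Flow on (0->3): 1/1
  Flow on (1->5): 1/6
  Flow on (3->5): 1/9
Maximum flow = 2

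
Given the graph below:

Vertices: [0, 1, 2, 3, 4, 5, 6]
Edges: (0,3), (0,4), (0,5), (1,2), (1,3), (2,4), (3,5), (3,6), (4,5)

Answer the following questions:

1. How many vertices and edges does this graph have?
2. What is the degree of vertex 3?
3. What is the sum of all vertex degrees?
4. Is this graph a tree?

Count: 7 vertices, 9 edges.
Vertex 3 has neighbors [0, 1, 5, 6], degree = 4.
Handshaking lemma: 2 * 9 = 18.
A tree on 7 vertices has 6 edges. This graph has 9 edges (3 extra). Not a tree.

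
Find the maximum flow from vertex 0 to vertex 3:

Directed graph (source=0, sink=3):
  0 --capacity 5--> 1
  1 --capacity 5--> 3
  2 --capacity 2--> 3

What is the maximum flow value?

Computing max flow:
  Flow on (0->1): 5/5
  Flow on (1->3): 5/5
Maximum flow = 5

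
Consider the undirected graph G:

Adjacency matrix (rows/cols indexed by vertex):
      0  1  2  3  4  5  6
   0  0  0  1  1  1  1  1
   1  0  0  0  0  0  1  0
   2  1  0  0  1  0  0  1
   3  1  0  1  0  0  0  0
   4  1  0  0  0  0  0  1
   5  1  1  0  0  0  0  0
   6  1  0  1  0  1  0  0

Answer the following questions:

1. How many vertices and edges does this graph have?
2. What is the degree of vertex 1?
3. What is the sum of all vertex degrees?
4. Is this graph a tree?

Count: 7 vertices, 9 edges.
Vertex 1 has neighbors [5], degree = 1.
Handshaking lemma: 2 * 9 = 18.
A tree on 7 vertices has 6 edges. This graph has 9 edges (3 extra). Not a tree.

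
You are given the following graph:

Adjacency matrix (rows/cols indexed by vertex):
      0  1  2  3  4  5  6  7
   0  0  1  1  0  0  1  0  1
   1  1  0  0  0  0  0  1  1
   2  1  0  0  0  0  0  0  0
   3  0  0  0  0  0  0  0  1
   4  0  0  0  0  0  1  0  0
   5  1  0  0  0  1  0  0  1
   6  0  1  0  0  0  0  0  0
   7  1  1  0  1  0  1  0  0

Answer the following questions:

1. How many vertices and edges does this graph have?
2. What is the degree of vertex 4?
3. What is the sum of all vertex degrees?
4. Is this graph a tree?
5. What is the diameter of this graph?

Count: 8 vertices, 9 edges.
Vertex 4 has neighbors [5], degree = 1.
Handshaking lemma: 2 * 9 = 18.
A tree on 8 vertices has 7 edges. This graph has 9 edges (2 extra). Not a tree.
Diameter (longest shortest path) = 4.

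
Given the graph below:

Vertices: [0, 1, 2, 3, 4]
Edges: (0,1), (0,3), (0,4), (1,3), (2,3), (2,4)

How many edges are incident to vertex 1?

Vertex 1 has neighbors [0, 3], so deg(1) = 2.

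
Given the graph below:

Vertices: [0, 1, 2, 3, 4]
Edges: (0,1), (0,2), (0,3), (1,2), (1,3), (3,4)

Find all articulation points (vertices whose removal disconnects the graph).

An articulation point is a vertex whose removal disconnects the graph.
Articulation points: [3]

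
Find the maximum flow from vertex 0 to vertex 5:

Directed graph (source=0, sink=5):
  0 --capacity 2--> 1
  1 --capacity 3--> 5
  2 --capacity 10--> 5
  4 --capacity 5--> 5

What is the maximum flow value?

Computing max flow:
  Flow on (0->1): 2/2
  Flow on (1->5): 2/3
Maximum flow = 2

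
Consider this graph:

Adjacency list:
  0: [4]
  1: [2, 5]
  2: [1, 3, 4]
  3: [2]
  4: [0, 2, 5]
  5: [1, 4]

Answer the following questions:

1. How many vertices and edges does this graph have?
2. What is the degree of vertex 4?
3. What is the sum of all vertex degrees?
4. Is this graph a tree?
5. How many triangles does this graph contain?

Count: 6 vertices, 6 edges.
Vertex 4 has neighbors [0, 2, 5], degree = 3.
Handshaking lemma: 2 * 6 = 12.
A tree on 6 vertices has 5 edges. This graph has 6 edges (1 extra). Not a tree.
Number of triangles = 0.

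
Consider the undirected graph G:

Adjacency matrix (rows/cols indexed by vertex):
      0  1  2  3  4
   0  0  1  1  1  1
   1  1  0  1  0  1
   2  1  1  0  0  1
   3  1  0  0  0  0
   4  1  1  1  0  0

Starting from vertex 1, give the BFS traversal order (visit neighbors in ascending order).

BFS from vertex 1 (neighbors processed in ascending order):
Visit order: 1, 0, 2, 4, 3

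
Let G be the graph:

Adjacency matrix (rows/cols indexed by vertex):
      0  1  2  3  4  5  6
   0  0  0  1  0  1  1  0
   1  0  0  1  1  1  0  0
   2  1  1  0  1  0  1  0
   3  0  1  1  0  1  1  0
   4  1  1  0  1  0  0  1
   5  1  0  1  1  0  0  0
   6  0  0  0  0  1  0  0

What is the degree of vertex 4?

Vertex 4 has neighbors [0, 1, 3, 6], so deg(4) = 4.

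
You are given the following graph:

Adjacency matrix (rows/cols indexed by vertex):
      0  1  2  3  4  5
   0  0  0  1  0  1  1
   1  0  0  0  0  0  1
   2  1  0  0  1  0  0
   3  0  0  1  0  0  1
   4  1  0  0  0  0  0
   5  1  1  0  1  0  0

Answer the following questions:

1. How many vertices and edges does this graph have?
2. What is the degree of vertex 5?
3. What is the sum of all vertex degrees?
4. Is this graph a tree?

Count: 6 vertices, 6 edges.
Vertex 5 has neighbors [0, 1, 3], degree = 3.
Handshaking lemma: 2 * 6 = 12.
A tree on 6 vertices has 5 edges. This graph has 6 edges (1 extra). Not a tree.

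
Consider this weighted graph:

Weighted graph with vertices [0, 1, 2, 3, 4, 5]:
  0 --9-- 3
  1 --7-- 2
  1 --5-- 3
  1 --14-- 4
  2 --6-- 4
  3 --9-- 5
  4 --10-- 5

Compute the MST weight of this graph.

Applying Kruskal's algorithm (sort edges by weight, add if no cycle):
  Add (1,3) w=5
  Add (2,4) w=6
  Add (1,2) w=7
  Add (0,3) w=9
  Add (3,5) w=9
  Skip (4,5) w=10 (creates cycle)
  Skip (1,4) w=14 (creates cycle)
MST weight = 36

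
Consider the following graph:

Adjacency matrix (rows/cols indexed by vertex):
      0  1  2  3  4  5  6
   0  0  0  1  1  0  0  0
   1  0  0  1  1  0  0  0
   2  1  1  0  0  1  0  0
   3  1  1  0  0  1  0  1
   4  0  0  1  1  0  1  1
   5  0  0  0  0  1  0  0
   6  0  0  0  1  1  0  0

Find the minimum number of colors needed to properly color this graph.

The graph has a maximum clique of size 3 (lower bound on chromatic number).
A valid 3-coloring: {0: 1, 1: 1, 2: 0, 3: 0, 4: 1, 5: 0, 6: 2}.
Chromatic number = 3.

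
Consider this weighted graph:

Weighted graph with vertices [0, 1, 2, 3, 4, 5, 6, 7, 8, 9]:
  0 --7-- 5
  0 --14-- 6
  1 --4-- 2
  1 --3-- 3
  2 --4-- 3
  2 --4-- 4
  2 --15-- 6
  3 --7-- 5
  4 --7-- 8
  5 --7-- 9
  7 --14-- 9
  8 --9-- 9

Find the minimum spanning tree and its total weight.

Applying Kruskal's algorithm (sort edges by weight, add if no cycle):
  Add (1,3) w=3
  Add (1,2) w=4
  Add (2,4) w=4
  Skip (2,3) w=4 (creates cycle)
  Add (0,5) w=7
  Add (3,5) w=7
  Add (4,8) w=7
  Add (5,9) w=7
  Skip (8,9) w=9 (creates cycle)
  Add (0,6) w=14
  Add (7,9) w=14
  Skip (2,6) w=15 (creates cycle)
MST weight = 67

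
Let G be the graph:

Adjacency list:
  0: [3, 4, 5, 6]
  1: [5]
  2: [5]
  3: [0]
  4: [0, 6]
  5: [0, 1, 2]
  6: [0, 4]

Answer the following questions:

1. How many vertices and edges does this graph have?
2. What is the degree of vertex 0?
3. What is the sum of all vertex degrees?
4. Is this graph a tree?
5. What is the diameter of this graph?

Count: 7 vertices, 7 edges.
Vertex 0 has neighbors [3, 4, 5, 6], degree = 4.
Handshaking lemma: 2 * 7 = 14.
A tree on 7 vertices has 6 edges. This graph has 7 edges (1 extra). Not a tree.
Diameter (longest shortest path) = 3.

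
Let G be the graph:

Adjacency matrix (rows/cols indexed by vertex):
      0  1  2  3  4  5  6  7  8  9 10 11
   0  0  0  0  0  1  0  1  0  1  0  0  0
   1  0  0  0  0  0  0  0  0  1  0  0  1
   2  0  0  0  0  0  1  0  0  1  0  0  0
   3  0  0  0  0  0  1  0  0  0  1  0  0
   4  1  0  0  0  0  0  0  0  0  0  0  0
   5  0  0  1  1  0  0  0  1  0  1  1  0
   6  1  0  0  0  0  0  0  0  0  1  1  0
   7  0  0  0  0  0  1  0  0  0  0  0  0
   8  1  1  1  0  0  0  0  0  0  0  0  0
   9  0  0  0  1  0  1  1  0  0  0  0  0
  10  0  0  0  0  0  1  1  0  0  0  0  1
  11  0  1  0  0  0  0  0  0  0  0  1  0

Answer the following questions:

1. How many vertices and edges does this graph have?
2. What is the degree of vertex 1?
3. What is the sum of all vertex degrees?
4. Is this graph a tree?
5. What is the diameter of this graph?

Count: 12 vertices, 15 edges.
Vertex 1 has neighbors [8, 11], degree = 2.
Handshaking lemma: 2 * 15 = 30.
A tree on 12 vertices has 11 edges. This graph has 15 edges (4 extra). Not a tree.
Diameter (longest shortest path) = 5.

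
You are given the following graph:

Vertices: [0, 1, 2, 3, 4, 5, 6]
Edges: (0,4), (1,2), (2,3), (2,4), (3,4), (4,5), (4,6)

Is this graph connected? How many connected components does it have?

Checking connectivity: the graph has 1 connected component(s).
All vertices are reachable from each other. The graph IS connected.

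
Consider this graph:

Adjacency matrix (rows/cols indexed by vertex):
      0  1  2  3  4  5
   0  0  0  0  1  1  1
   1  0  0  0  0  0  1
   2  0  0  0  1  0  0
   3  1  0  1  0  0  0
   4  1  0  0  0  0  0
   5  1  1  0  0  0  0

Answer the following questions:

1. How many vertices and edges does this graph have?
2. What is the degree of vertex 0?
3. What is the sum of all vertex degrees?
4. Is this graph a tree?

Count: 6 vertices, 5 edges.
Vertex 0 has neighbors [3, 4, 5], degree = 3.
Handshaking lemma: 2 * 5 = 10.
A graph is a tree iff it is connected and has exactly n-1 edges. This graph is connected (all 6 vertices in one component) and has 6-1 = 5 edges. It is a tree.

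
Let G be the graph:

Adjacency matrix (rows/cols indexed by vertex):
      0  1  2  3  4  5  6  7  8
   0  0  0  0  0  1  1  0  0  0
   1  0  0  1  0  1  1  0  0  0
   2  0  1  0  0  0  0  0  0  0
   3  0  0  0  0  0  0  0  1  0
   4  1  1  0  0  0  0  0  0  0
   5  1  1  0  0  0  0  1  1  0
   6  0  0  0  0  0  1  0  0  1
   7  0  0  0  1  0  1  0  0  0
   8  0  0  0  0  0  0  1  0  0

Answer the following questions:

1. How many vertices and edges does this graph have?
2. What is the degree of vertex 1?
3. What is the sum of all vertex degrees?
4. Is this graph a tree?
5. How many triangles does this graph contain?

Count: 9 vertices, 9 edges.
Vertex 1 has neighbors [2, 4, 5], degree = 3.
Handshaking lemma: 2 * 9 = 18.
A tree on 9 vertices has 8 edges. This graph has 9 edges (1 extra). Not a tree.
Number of triangles = 0.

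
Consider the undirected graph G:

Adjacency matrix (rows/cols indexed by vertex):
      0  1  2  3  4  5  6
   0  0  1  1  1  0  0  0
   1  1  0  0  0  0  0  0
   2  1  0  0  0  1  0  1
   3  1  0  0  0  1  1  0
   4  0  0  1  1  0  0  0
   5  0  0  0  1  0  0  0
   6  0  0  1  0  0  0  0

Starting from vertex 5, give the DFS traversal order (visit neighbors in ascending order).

DFS from vertex 5 (neighbors processed in ascending order):
Visit order: 5, 3, 0, 1, 2, 4, 6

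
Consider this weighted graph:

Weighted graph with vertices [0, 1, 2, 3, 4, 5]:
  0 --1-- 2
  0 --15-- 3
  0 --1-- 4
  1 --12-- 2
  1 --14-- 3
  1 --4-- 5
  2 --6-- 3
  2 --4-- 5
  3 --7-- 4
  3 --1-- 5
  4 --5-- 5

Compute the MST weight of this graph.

Applying Kruskal's algorithm (sort edges by weight, add if no cycle):
  Add (0,2) w=1
  Add (0,4) w=1
  Add (3,5) w=1
  Add (1,5) w=4
  Add (2,5) w=4
  Skip (4,5) w=5 (creates cycle)
  Skip (2,3) w=6 (creates cycle)
  Skip (3,4) w=7 (creates cycle)
  Skip (1,2) w=12 (creates cycle)
  Skip (1,3) w=14 (creates cycle)
  Skip (0,3) w=15 (creates cycle)
MST weight = 11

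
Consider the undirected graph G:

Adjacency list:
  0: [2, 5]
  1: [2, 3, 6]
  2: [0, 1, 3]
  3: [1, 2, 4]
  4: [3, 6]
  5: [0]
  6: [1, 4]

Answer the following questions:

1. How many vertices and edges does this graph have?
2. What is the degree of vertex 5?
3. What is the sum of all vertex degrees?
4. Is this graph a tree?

Count: 7 vertices, 8 edges.
Vertex 5 has neighbors [0], degree = 1.
Handshaking lemma: 2 * 8 = 16.
A tree on 7 vertices has 6 edges. This graph has 8 edges (2 extra). Not a tree.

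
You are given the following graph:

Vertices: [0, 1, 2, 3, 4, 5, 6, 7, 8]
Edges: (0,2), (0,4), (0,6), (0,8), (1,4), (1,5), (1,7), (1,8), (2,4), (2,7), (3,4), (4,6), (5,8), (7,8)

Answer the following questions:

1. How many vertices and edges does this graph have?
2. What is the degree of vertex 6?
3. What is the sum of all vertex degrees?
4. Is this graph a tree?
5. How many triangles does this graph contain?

Count: 9 vertices, 14 edges.
Vertex 6 has neighbors [0, 4], degree = 2.
Handshaking lemma: 2 * 14 = 28.
A tree on 9 vertices has 8 edges. This graph has 14 edges (6 extra). Not a tree.
Number of triangles = 4.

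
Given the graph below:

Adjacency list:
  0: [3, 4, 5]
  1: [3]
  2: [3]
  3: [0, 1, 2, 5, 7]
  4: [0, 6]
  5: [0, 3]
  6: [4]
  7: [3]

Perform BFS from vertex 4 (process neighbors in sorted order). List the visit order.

BFS from vertex 4 (neighbors processed in ascending order):
Visit order: 4, 0, 6, 3, 5, 1, 2, 7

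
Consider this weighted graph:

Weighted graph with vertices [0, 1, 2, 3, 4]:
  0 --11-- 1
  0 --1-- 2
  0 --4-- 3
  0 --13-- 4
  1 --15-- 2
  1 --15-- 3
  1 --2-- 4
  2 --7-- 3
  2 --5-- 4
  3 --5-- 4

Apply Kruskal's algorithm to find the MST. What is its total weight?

Applying Kruskal's algorithm (sort edges by weight, add if no cycle):
  Add (0,2) w=1
  Add (1,4) w=2
  Add (0,3) w=4
  Add (2,4) w=5
  Skip (3,4) w=5 (creates cycle)
  Skip (2,3) w=7 (creates cycle)
  Skip (0,1) w=11 (creates cycle)
  Skip (0,4) w=13 (creates cycle)
  Skip (1,2) w=15 (creates cycle)
  Skip (1,3) w=15 (creates cycle)
MST weight = 12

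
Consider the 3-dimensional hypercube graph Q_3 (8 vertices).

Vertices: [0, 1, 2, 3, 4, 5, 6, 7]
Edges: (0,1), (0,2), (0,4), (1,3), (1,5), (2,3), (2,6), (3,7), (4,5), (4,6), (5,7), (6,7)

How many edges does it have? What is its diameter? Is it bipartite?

The 3-dimensional hypercube Q_3 has 8 vertices and each vertex has degree 3.
Total edges = 8 * 3 / 2 = 12.
Diameter = 3 (max Hamming distance between binary labels).
Hypercubes are bipartite (partition by parity of binary representation).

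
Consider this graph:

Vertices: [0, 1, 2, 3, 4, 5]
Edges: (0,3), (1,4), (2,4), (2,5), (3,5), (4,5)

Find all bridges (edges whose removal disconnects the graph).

A bridge is an edge whose removal increases the number of connected components.
Bridges found: (0,3), (1,4), (3,5)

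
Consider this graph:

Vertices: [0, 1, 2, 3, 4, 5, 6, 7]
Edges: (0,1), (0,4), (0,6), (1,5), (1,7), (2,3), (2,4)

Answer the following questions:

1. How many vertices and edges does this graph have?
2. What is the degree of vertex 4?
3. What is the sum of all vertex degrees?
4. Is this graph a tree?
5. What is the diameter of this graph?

Count: 8 vertices, 7 edges.
Vertex 4 has neighbors [0, 2], degree = 2.
Handshaking lemma: 2 * 7 = 14.
A graph is a tree iff it is connected and has exactly n-1 edges. This graph is connected (all 8 vertices in one component) and has 8-1 = 7 edges. It is a tree.
Diameter (longest shortest path) = 5.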